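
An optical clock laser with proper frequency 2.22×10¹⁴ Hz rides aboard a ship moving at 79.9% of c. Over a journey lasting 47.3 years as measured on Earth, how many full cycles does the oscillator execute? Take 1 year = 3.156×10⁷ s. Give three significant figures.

β = 0.799; γ = 1/√(1 − 0.799²) = 1/√0.3616 = 1.663
The oscillator's own cycle count is N = f × τ where τ is the proper time on the ship. τ = Δt/γ = 47.3/1.663 = 28.44 years = 8.977×10⁸ s.
N = 2.22×10¹⁴ × 8.977×10⁸ = 1.993×10²³.

N = 1.99×10²³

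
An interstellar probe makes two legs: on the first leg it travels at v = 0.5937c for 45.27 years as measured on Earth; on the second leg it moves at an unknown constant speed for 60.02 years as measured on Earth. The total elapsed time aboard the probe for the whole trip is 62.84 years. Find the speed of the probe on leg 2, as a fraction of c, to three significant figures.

β = 0.898

Leg 1: γ = 1/√(1 − 0.5937²) = 1/√0.6475 = 1.243; τ_1 = 45.27/1.243 = 36.43 years.
Leg 2: speed unknown; τ_2 = 60.02/γ_2.
Total proper time: 36.43 + τ_2 = 62.84, so τ_2 = 62.84 − 36.43 = 26.41 years.
γ_2 = 60.02/26.41 = 2.272; β = √(1 − 1/γ²) = √0.8064.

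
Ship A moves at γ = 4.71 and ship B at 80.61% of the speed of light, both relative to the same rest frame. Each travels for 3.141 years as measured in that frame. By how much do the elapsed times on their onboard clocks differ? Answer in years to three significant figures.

A: γ = 4.71; τ_A = 3.141/4.710 = 0.6669 years.
B: β = 0.8061; γ = 1/√(1 − 0.8061²) = 1/√0.3502 = 1.690; τ_B = 3.141/1.690 = 1.859 years.

|τ_A − τ_B| = 1.19 years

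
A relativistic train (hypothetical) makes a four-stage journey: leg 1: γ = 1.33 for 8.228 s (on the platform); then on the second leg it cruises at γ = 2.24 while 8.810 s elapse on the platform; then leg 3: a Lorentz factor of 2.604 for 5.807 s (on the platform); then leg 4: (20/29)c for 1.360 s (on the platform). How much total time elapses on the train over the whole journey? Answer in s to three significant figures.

Leg 1: γ = 1.33; τ_1 = 8.228/1.330 = 6.186 s.
Leg 2: γ = 2.24; τ_2 = 8.810/2.240 = 3.933 s.
Leg 3: γ = 2.604; τ_3 = 5.807/2.604 = 2.230 s.
Leg 4: γ = 1/√(1 − (20/29)²) = 29/21 ≈ 1.381; τ_4 = 1.360/1.381 = 0.9848 s.
Total: 6.186 + 3.933 + 2.230 + 0.9848 s.

τ = 13.3 s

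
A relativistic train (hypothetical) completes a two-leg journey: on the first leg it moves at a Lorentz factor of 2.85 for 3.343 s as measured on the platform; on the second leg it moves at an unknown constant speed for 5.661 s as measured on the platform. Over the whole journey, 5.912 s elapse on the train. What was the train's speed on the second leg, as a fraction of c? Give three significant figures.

β = 0.547

Leg 1: γ = 2.85; τ_1 = 3.343/2.850 = 1.173 s.
Leg 2: speed unknown; τ_2 = 5.661/γ_2.
Total proper time: 1.173 + τ_2 = 5.912, so τ_2 = 5.912 − 1.173 = 4.739 s.
γ_2 = 5.661/4.739 = 1.195; β = √(1 − 1/γ²) = √0.2992.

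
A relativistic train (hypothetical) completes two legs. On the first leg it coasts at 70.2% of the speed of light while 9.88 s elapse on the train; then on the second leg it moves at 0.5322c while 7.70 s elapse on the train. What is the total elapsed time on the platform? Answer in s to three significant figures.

Δt = 23.0 s

Leg 1: β = 0.702; γ = 1/√(1 − 0.702²) = 1/√0.5072 = 1.404; Δt_1 = 1.404 × 9.88 = 13.87 s.
Leg 2: γ = 1/√(1 − 0.5322²) = 1/√0.7168 = 1.181; Δt_2 = 1.181 × 7.70 = 9.095 s.
Total: 13.87 + 9.095 s.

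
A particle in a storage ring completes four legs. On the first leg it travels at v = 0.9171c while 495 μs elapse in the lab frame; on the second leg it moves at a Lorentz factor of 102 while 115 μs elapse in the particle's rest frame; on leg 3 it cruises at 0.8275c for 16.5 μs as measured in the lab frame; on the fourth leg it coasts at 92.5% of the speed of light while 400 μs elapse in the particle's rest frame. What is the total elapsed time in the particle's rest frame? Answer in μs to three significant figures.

Leg 1: γ = 1/√(1 − 0.9171²) = 1/√0.1589 = 2.508; τ_1 = 495/2.508 = 197.3 μs.
Leg 2: 115 μs is already measured in the particle's rest frame.
Leg 3: γ = 1/√(1 − 0.8275²) = 1/√0.3152 = 1.781; τ_3 = 16.5/1.781 = 9.264 μs.
Leg 4: 400 μs is already measured in the particle's rest frame.
Total: 197.3 + 115.0 + 9.264 + 400.0 μs.

τ = 722 μs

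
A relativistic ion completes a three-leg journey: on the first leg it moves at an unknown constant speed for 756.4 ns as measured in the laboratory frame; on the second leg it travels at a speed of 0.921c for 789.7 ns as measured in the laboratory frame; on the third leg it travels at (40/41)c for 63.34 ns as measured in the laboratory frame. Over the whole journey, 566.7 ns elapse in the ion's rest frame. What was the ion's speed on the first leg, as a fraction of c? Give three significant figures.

Leg 1: speed unknown; τ_1 = 756.4/γ_1.
Leg 2: γ = 1/√(1 − 0.921²) = 1/√0.1518 = 2.567; τ_2 = 789.7/2.567 = 307.6 ns.
Leg 3: γ = 1/√(1 − (40/41)²) = 41/9 ≈ 4.556; τ_3 = 63.34/4.556 = 13.90 ns.
Total proper time: τ_1 + 307.6 + 13.90 = 566.7, so τ_1 = 566.7 − 321.5 = 245.2 ns.
γ_1 = 756.4/245.2 = 3.085; β = √(1 − 1/γ²) = √0.8950.

β = 0.946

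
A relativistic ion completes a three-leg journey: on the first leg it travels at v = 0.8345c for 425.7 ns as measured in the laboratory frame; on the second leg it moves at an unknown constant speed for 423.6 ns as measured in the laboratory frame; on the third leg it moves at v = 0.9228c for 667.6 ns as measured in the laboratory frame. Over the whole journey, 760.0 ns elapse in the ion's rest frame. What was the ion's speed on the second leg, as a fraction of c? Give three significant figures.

β = 0.774

Leg 1: γ = 1/√(1 − 0.8345²) = 1/√0.3036 = 1.815; τ_1 = 425.7/1.815 = 234.6 ns.
Leg 2: speed unknown; τ_2 = 423.6/γ_2.
Leg 3: γ = 1/√(1 − 0.9228²) = 1/√0.1484 = 2.596; τ_3 = 667.6/2.596 = 257.2 ns.
Total proper time: 234.6 + τ_2 + 257.2 = 760.0, so τ_2 = 760.0 − 491.8 = 268.2 ns.
γ_2 = 423.6/268.2 = 1.579; β = √(1 − 1/γ²) = √0.5991.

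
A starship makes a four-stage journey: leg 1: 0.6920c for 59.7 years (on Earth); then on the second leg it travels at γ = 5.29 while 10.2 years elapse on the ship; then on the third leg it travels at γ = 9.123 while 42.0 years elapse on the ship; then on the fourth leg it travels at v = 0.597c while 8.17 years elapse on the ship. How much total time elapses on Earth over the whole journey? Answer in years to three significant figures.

Δt = 507 years

Leg 1: 59.7 years is already measured on Earth.
Leg 2: γ = 5.29; Δt_2 = 5.290 × 10.2 = 53.96 years.
Leg 3: γ = 9.123; Δt_3 = 9.123 × 42.0 = 383.2 years.
Leg 4: γ = 1/√(1 − 0.597²) = 1/√0.6436 = 1.247; Δt_4 = 1.247 × 8.17 = 10.18 years.
Total: 59.70 + 53.96 + 383.2 + 10.18 years.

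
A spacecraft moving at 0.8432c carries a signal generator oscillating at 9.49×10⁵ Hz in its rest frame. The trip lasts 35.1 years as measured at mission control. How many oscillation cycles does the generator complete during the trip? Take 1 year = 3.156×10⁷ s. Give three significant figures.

N = 5.65×10¹⁴

γ = 1/√(1 − 0.8432²) = 1/√0.2890 = 1.860
The oscillator's own cycle count is N = f × τ where τ is the proper time aboard the spacecraft. τ = Δt/γ = 35.1/1.860 = 18.87 years = 5.955×10⁸ s.
N = 9.49×10⁵ × 5.955×10⁸ = 5.652×10¹⁴.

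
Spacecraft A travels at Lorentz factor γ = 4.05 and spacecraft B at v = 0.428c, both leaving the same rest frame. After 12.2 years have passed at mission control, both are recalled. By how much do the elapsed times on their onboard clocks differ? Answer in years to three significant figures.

A: γ = 4.05; τ_A = 12.2/4.050 = 3.012 years.
B: γ = 1/√(1 − 0.428²) = 1/√0.8168 = 1.106; τ_B = 12.2/1.106 = 11.03 years.

|τ_A − τ_B| = 8.01 years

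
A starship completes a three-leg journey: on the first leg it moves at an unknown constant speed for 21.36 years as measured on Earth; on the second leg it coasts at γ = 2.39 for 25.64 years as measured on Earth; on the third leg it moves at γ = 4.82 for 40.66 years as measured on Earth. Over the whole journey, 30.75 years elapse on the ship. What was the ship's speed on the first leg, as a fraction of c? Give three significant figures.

β = 0.840

Leg 1: speed unknown; τ_1 = 21.36/γ_1.
Leg 2: γ = 2.39; τ_2 = 25.64/2.390 = 10.73 years.
Leg 3: γ = 4.82; τ_3 = 40.66/4.820 = 8.436 years.
Total proper time: τ_1 + 10.73 + 8.436 = 30.75, so τ_1 = 30.75 − 19.16 = 11.59 years.
γ_1 = 21.36/11.59 = 1.844; β = √(1 − 1/γ²) = √0.7058.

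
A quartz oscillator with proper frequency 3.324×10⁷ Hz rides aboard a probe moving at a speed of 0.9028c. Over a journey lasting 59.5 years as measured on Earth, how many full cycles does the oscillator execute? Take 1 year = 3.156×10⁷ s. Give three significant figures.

γ = 1/√(1 − 0.9028²) = 1/√0.1850 = 2.325
The oscillator's own cycle count is N = f × τ where τ is the proper time aboard the probe. τ = Δt/γ = 59.5/2.325 = 25.59 years = 8.076×10⁸ s.
N = 3.324×10⁷ × 8.076×10⁸ = 2.684×10¹⁶.

N = 2.68×10¹⁶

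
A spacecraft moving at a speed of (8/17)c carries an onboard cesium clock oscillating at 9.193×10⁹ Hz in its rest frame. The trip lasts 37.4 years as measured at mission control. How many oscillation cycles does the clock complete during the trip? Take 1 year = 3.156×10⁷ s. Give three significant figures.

γ = 1/√(1 − (8/17)²) = 17/15 ≈ 1.133
The oscillator's own cycle count is N = f × τ where τ is the proper time aboard the spacecraft. τ = Δt/γ = 37.4/1.133 = 33.00 years = 1.041×10⁹ s.
N = 9.193×10⁹ × 1.041×10⁹ = 9.574×10¹⁸.

N = 9.57×10¹⁸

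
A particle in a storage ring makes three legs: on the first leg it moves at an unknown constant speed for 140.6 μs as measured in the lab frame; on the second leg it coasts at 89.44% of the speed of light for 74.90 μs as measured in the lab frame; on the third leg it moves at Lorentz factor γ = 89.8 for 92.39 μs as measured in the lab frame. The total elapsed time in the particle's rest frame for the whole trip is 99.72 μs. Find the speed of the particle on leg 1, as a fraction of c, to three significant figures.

β = 0.886

Leg 1: speed unknown; τ_1 = 140.6/γ_1.
Leg 2: β = 0.8944; γ = 1/√(1 − 0.8944²) = 1/√0.2000 = 2.236; τ_2 = 74.90/2.236 = 33.50 μs.
Leg 3: γ = 89.8; τ_3 = 92.39/89.80 = 1.029 μs.
Total proper time: τ_1 + 33.50 + 1.029 = 99.72, so τ_1 = 99.72 − 34.53 = 65.19 μs.
γ_1 = 140.6/65.19 = 2.157; β = √(1 − 1/γ²) = √0.7850.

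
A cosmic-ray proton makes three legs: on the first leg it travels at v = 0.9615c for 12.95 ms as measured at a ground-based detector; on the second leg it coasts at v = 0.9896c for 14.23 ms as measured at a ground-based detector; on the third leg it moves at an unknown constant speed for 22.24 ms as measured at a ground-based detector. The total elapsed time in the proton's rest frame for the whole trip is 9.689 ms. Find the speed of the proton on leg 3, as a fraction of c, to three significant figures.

β = 0.983

Leg 1: γ = 1/√(1 − 0.9615²) = 1/√0.07552 = 3.639; τ_1 = 12.95/3.639 = 3.559 ms.
Leg 2: γ = 1/√(1 − 0.9896²) = 1/√0.02069 = 6.952; τ_2 = 14.23/6.952 = 2.047 ms.
Leg 3: speed unknown; τ_3 = 22.24/γ_3.
Total proper time: 3.559 + 2.047 + τ_3 = 9.689, so τ_3 = 9.689 − 5.606 = 4.083 ms.
γ_3 = 22.24/4.083 = 5.447; β = √(1 − 1/γ²) = √0.9663.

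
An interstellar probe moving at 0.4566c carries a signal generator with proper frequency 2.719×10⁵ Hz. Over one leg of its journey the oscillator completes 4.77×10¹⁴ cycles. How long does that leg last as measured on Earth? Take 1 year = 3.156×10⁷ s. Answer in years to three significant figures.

Δt = 62.5 years

γ = 1/√(1 − 0.4566²) = 1/√0.7915 = 1.124
Proper time for N cycles: τ = N/f = 4.77×10¹⁴/(2.719×10⁵) = 1.754×10⁹ s = 55.59 years.
Lab-frame duration Δt = γτ = 1.124 × 55.59 = 62.48 years.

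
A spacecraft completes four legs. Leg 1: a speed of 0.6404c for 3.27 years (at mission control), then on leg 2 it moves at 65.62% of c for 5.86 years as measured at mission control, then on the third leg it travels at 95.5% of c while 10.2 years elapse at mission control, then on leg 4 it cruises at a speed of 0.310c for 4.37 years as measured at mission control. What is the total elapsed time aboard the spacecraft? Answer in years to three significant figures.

τ = 14.1 years

Leg 1: γ = 1/√(1 − 0.6404²) = 1/√0.5899 = 1.302; τ_1 = 3.27/1.302 = 2.511 years.
Leg 2: β = 0.6562; γ = 1/√(1 − 0.6562²) = 1/√0.5694 = 1.325; τ_2 = 5.86/1.325 = 4.422 years.
Leg 3: β = 0.955; γ = 1/√(1 − 0.955²) = 1/√0.08798 = 3.371; τ_3 = 10.2/3.371 = 3.025 years.
Leg 4: γ = 1/√(1 − 0.310²) = 1/√0.9039 = 1.052; τ_4 = 4.37/1.052 = 4.155 years.
Total: 2.511 + 4.422 + 3.025 + 4.155 years.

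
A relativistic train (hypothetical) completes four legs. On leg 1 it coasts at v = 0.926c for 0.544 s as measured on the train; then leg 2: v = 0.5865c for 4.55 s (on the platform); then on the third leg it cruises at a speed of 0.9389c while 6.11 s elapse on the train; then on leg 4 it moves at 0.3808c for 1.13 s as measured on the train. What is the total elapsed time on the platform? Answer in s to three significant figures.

Δt = 25.0 s

Leg 1: γ = 1/√(1 − 0.926²) = 1/√0.1425 = 2.649; Δt_1 = 2.649 × 0.544 = 1.441 s.
Leg 2: 4.55 s is already measured on the platform.
Leg 3: γ = 1/√(1 − 0.9389²) = 1/√0.1185 = 2.905; Δt_3 = 2.905 × 6.11 = 17.75 s.
Leg 4: γ = 1/√(1 − 0.3808²) = 1/√0.8550 = 1.081; Δt_4 = 1.081 × 1.13 = 1.222 s.
Total: 1.441 + 4.550 + 17.75 + 1.222 s.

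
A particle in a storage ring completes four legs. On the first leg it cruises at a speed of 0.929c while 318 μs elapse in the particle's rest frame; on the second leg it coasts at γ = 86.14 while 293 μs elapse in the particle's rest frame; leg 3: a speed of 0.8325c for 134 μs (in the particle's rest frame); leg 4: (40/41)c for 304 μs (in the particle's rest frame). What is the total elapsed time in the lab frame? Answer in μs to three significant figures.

Leg 1: γ = 1/√(1 − 0.929²) = 1/√0.1370 = 2.702; Δt_1 = 2.702 × 318 = 859.3 μs.
Leg 2: γ = 86.14; Δt_2 = 86.14 × 293 = 2.524×10⁴ μs.
Leg 3: γ = 1/√(1 − 0.8325²) = 1/√0.3069 = 1.805; Δt_3 = 1.805 × 134 = 241.9 μs.
Leg 4: γ = 1/√(1 − (40/41)²) = 41/9 ≈ 4.556; Δt_4 = 4.556 × 304 = 1385 μs.
Total: 859.3 + 2.524×10⁴ + 241.9 + 1385 μs.

Δt = 2.77×10⁴ μs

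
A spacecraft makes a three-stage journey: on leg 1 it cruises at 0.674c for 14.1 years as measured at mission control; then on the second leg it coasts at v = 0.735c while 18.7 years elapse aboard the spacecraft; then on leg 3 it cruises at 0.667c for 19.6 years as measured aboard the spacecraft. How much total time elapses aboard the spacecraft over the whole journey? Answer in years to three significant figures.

Leg 1: γ = 1/√(1 − 0.674²) = 1/√0.5457 = 1.354; τ_1 = 14.1/1.354 = 10.42 years.
Leg 2: 18.7 years is already measured aboard the spacecraft.
Leg 3: 19.6 years is already measured aboard the spacecraft.
Total: 10.42 + 18.70 + 19.60 years.

τ = 48.7 years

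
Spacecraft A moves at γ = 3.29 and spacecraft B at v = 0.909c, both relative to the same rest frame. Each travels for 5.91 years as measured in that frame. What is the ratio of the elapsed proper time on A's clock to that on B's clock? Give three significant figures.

τ_A/τ_B = 0.729

A: γ = 3.29. B: γ = 1/√(1 − 0.909²) = 1/√0.1737 = 2.399.
τ_A/τ_B = γ_B/γ_A = 2.399/3.290 = 0.7293, so τ_A/τ_B = 0.7293.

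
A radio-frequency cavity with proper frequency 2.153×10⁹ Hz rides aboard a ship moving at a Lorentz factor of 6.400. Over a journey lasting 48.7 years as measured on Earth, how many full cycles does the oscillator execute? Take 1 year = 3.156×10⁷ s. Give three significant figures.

N = 5.17×10¹⁷

γ = 6.400
The oscillator's own cycle count is N = f × τ where τ is the proper time on the ship. τ = Δt/γ = 48.7/6.400 = 7.609 years = 2.402×10⁸ s.
N = 2.153×10⁹ × 2.402×10⁸ = 5.170×10¹⁷.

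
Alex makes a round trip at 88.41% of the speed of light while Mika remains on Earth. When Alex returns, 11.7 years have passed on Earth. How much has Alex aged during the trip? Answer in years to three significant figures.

τ = 5.47 years

β = 0.8841; γ = 1/√(1 − 0.8841²) = 1/√0.2184 = 2.140
Alex's clock measures proper time along the trip: τ = Δt/γ = 11.7/2.140 years.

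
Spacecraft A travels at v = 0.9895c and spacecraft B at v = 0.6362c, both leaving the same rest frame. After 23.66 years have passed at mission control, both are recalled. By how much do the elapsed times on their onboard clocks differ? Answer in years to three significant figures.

A: γ = 1/√(1 − 0.9895²) = 1/√0.02089 = 6.919; τ_A = 23.66/6.919 = 3.420 years.
B: γ = 1/√(1 − 0.6362²) = 1/√0.5952 = 1.296; τ_B = 23.66/1.296 = 18.25 years.

|τ_A − τ_B| = 14.8 years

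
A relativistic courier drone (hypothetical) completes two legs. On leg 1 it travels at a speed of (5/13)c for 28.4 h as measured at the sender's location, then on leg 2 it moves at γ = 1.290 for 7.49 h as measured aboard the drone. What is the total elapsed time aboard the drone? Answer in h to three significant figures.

τ = 33.7 h

Leg 1: γ = 1/√(1 − (5/13)²) = 13/12 ≈ 1.083; τ_1 = 28.4/1.083 = 26.22 h.
Leg 2: 7.49 h is already measured aboard the drone.
Total: 26.22 + 7.490 h.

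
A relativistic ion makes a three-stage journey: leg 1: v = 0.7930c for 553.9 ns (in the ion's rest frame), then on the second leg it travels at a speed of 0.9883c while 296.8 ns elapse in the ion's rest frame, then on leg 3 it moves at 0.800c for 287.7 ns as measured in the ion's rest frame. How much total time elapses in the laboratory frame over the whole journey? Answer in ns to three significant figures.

Leg 1: γ = 1/√(1 − 0.7930²) = 1/√0.3712 = 1.641; Δt_1 = 1.641 × 553.9 = 909.2 ns.
Leg 2: γ = 1/√(1 − 0.9883²) = 1/√0.02326 = 6.556; Δt_2 = 6.556 × 296.8 = 1946 ns.
Leg 3: γ = 1/√(1 − 0.800²) = 5/3 ≈ 1.667; Δt_3 = 1.667 × 287.7 = 479.5 ns.
Total: 909.2 + 1946 + 479.5 ns.

Δt = 3330 ns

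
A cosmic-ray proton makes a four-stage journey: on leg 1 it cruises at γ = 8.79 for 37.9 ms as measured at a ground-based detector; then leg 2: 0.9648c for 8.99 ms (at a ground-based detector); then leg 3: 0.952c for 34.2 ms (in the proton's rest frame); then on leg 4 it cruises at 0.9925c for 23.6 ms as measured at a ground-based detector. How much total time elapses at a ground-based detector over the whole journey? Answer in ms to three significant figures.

Δt = 182 ms

Leg 1: 37.9 ms is already measured at a ground-based detector.
Leg 2: 8.99 ms is already measured at a ground-based detector.
Leg 3: γ = 1/√(1 − 0.952²) = 1/√0.09370 = 3.267; Δt_3 = 3.267 × 34.2 = 111.7 ms.
Leg 4: 23.6 ms is already measured at a ground-based detector.
Total: 37.90 + 8.990 + 111.7 + 23.60 ms.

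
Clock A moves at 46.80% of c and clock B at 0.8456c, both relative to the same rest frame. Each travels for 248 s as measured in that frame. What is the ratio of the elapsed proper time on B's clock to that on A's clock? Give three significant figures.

τ_B/τ_A = 0.604

A: β = 0.4680; γ = 1/√(1 − 0.4680²) = 1/√0.7810 = 1.132. B: γ = 1/√(1 − 0.8456²) = 1/√0.2850 = 1.873.
τ_A/τ_B = γ_B/γ_A = 1.873/1.132 = 1.655, so τ_B/τ_A = 0.6041.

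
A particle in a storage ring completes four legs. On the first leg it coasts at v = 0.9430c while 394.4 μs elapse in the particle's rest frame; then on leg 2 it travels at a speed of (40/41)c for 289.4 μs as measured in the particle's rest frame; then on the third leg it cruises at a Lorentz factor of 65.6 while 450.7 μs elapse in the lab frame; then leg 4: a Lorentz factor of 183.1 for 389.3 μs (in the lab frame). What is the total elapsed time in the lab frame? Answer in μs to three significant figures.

Leg 1: γ = 1/√(1 − 0.9430²) = 1/√0.1108 = 3.005; Δt_1 = 3.005 × 394.4 = 1185 μs.
Leg 2: γ = 1/√(1 − (40/41)²) = 41/9 ≈ 4.556; Δt_2 = 4.556 × 289.4 = 1318 μs.
Leg 3: 450.7 μs is already measured in the lab frame.
Leg 4: 389.3 μs is already measured in the lab frame.
Total: 1185 + 1318 + 450.7 + 389.3 μs.

Δt = 3340 μs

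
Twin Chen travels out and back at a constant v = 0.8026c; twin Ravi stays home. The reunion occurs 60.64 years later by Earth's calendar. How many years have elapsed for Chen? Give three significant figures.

τ = 36.2 years

γ = 1/√(1 − 0.8026²) = 1/√0.3558 = 1.676
Chen's clock measures proper time along the trip: τ = Δt/γ = 60.64/1.676 years.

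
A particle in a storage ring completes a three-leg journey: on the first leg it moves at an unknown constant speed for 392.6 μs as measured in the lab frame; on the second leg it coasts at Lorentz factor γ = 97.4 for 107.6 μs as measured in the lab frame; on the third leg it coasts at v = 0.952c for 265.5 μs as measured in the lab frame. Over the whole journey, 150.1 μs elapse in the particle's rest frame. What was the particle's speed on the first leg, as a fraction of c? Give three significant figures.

Leg 1: speed unknown; τ_1 = 392.6/γ_1.
Leg 2: γ = 97.4; τ_2 = 107.6/97.40 = 1.105 μs.
Leg 3: γ = 1/√(1 − 0.952²) = 1/√0.09370 = 3.267; τ_3 = 265.5/3.267 = 81.27 μs.
Total proper time: τ_1 + 1.105 + 81.27 = 150.1, so τ_1 = 150.1 − 82.37 = 67.73 μs.
γ_1 = 392.6/67.73 = 5.797; β = √(1 − 1/γ²) = √0.9702.

β = 0.985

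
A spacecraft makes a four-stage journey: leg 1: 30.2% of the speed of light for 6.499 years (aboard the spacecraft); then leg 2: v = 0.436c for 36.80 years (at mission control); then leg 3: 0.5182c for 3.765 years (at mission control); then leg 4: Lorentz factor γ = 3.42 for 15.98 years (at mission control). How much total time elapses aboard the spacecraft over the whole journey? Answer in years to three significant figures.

τ = 47.5 years

Leg 1: 6.499 years is already measured aboard the spacecraft.
Leg 2: γ = 1/√(1 − 0.436²) = 1/√0.8099 = 1.111; τ_2 = 36.80/1.111 = 33.12 years.
Leg 3: γ = 1/√(1 − 0.5182²) = 1/√0.7315 = 1.169; τ_3 = 3.765/1.169 = 3.220 years.
Leg 4: γ = 3.42; τ_4 = 15.98/3.420 = 4.673 years.
Total: 6.499 + 33.12 + 3.220 + 4.673 years.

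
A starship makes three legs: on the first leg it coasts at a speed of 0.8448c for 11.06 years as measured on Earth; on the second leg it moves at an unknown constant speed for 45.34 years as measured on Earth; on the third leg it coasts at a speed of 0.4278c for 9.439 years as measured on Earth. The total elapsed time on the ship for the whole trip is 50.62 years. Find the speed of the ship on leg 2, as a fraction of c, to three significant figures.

β = 0.603

Leg 1: γ = 1/√(1 − 0.8448²) = 1/√0.2863 = 1.869; τ_1 = 11.06/1.869 = 5.918 years.
Leg 2: speed unknown; τ_2 = 45.34/γ_2.
Leg 3: γ = 1/√(1 − 0.4278²) = 1/√0.8170 = 1.106; τ_3 = 9.439/1.106 = 8.532 years.
Total proper time: 5.918 + τ_2 + 8.532 = 50.62, so τ_2 = 50.62 − 14.45 = 36.17 years.
γ_2 = 45.34/36.17 = 1.254; β = √(1 − 1/γ²) = √0.3636.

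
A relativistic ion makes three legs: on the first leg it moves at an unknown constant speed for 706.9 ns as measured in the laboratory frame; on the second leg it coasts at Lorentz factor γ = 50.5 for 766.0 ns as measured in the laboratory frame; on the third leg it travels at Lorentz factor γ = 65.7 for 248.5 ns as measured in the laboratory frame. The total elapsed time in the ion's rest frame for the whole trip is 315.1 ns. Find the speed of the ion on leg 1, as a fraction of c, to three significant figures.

β = 0.908

Leg 1: speed unknown; τ_1 = 706.9/γ_1.
Leg 2: γ = 50.5; τ_2 = 766.0/50.50 = 15.17 ns.
Leg 3: γ = 65.7; τ_3 = 248.5/65.70 = 3.782 ns.
Total proper time: τ_1 + 15.17 + 3.782 = 315.1, so τ_1 = 315.1 − 18.95 = 296.1 ns.
γ_1 = 706.9/296.1 = 2.387; β = √(1 − 1/γ²) = √0.8245.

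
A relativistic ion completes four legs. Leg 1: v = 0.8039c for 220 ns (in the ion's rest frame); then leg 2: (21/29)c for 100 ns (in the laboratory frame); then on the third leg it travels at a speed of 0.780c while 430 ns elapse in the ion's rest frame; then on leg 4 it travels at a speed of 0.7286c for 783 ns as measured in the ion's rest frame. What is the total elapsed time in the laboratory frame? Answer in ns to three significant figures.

Leg 1: γ = 1/√(1 − 0.8039²) = 1/√0.3537 = 1.681; Δt_1 = 1.681 × 220 = 369.9 ns.
Leg 2: 100 ns is already measured in the laboratory frame.
Leg 3: γ = 1/√(1 − 0.780²) = 1/√0.3916 = 1.598; Δt_3 = 1.598 × 430 = 687.1 ns.
Leg 4: γ = 1/√(1 − 0.7286²) = 1/√0.4691 = 1.460; Δt_4 = 1.460 × 783 = 1143 ns.
Total: 369.9 + 100.0 + 687.1 + 1143 ns.

Δt = 2300 ns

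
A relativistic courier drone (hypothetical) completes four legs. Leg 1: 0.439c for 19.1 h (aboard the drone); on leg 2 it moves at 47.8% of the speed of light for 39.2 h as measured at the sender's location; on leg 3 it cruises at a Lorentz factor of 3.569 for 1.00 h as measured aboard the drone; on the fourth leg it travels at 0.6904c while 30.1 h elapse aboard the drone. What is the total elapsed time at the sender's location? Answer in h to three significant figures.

Δt = 106 h

Leg 1: γ = 1/√(1 − 0.439²) = 1/√0.8073 = 1.113; Δt_1 = 1.113 × 19.1 = 21.26 h.
Leg 2: 39.2 h is already measured at the sender's location.
Leg 3: γ = 3.569; Δt_3 = 3.569 × 1.00 = 3.569 h.
Leg 4: γ = 1/√(1 − 0.6904²) = 1/√0.5233 = 1.382; Δt_4 = 1.382 × 30.1 = 41.61 h.
Total: 21.26 + 39.20 + 3.569 + 41.61 h.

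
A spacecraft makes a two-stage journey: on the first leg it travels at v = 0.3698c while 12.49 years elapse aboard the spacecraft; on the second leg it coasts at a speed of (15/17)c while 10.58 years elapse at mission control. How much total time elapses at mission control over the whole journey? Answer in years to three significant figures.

Leg 1: γ = 1/√(1 − 0.3698²) = 1/√0.8632 = 1.076; Δt_1 = 1.076 × 12.49 = 13.44 years.
Leg 2: 10.58 years is already measured at mission control.
Total: 13.44 + 10.58 years.

Δt = 24.0 years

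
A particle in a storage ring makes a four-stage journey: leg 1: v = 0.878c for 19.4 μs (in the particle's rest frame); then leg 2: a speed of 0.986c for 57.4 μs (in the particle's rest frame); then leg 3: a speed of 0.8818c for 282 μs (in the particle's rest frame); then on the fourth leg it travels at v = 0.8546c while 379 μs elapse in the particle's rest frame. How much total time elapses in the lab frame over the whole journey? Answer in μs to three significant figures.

Leg 1: γ = 1/√(1 − 0.878²) = 1/√0.2291 = 2.089; Δt_1 = 2.089 × 19.4 = 40.53 μs.
Leg 2: γ = 1/√(1 − 0.986²) = 1/√0.02780 = 5.997; Δt_2 = 5.997 × 57.4 = 344.2 μs.
Leg 3: γ = 1/√(1 − 0.8818²) = 1/√0.2224 = 2.120; Δt_3 = 2.120 × 282 = 597.9 μs.
Leg 4: γ = 1/√(1 − 0.8546²) = 1/√0.2697 = 1.926; Δt_4 = 1.926 × 379 = 729.8 μs.
Total: 40.53 + 344.2 + 597.9 + 729.8 μs.

Δt = 1710 μs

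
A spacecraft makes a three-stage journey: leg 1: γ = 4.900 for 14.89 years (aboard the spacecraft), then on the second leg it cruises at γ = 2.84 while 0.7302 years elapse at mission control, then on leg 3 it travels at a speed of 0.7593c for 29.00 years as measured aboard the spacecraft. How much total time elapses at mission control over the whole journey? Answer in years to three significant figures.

Leg 1: γ = 4.900; Δt_1 = 4.900 × 14.89 = 72.96 years.
Leg 2: 0.7302 years is already measured at mission control.
Leg 3: γ = 1/√(1 − 0.7593²) = 1/√0.4235 = 1.537; Δt_3 = 1.537 × 29.00 = 44.56 years.
Total: 72.96 + 0.7302 + 44.56 years.

Δt = 118 years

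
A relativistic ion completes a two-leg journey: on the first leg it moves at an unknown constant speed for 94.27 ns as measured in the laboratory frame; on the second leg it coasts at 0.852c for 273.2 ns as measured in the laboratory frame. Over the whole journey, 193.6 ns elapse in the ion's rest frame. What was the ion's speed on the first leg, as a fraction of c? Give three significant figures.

β = 0.844

Leg 1: speed unknown; τ_1 = 94.27/γ_1.
Leg 2: γ = 1/√(1 − 0.852²) = 1/√0.2741 = 1.910; τ_2 = 273.2/1.910 = 143.0 ns.
Total proper time: τ_1 + 143.0 = 193.6, so τ_1 = 193.6 − 143.0 = 50.57 ns.
γ_1 = 94.27/50.57 = 1.864; β = √(1 − 1/γ²) = √0.7123.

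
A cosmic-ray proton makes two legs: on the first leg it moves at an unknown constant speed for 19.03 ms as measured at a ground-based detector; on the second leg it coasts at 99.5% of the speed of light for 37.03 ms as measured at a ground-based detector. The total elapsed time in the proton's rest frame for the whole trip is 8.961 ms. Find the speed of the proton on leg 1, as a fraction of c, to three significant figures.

β = 0.961

Leg 1: speed unknown; τ_1 = 19.03/γ_1.
Leg 2: β = 0.995; γ = 1/√(1 − 0.995²) = 1/√0.009975 = 10.01; τ_2 = 37.03/10.01 = 3.698 ms.
Total proper time: τ_1 + 3.698 = 8.961, so τ_1 = 8.961 − 3.698 = 5.263 ms.
γ_1 = 19.03/5.263 = 3.616; β = √(1 − 1/γ²) = √0.9235.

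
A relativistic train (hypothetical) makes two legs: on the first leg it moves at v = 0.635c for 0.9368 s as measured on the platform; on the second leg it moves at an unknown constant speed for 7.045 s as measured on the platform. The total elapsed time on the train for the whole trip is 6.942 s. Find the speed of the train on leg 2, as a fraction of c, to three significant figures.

Leg 1: γ = 1/√(1 − 0.635²) = 1/√0.5968 = 1.294; τ_1 = 0.9368/1.294 = 0.7237 s.
Leg 2: speed unknown; τ_2 = 7.045/γ_2.
Total proper time: 0.7237 + τ_2 = 6.942, so τ_2 = 6.942 − 0.7237 = 6.218 s.
γ_2 = 7.045/6.218 = 1.133; β = √(1 − 1/γ²) = √0.2209.

β = 0.470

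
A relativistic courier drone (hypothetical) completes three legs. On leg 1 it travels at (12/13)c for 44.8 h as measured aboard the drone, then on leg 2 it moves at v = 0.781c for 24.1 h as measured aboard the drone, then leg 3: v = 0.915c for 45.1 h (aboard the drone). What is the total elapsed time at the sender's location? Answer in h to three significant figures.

Leg 1: γ = 1/√(1 − (12/13)²) = 13/5 = 2.600; Δt_1 = 2.600 × 44.8 = 116.5 h.
Leg 2: γ = 1/√(1 − 0.781²) = 1/√0.3900 = 1.601; Δt_2 = 1.601 × 24.1 = 38.59 h.
Leg 3: γ = 1/√(1 − 0.915²) = 1/√0.1628 = 2.479; Δt_3 = 2.479 × 45.1 = 111.8 h.
Total: 116.5 + 38.59 + 111.8 h.

Δt = 267 h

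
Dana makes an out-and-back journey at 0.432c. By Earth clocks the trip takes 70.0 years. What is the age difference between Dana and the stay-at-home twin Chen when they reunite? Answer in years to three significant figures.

Δt − τ = 6.87 years

γ = 1/√(1 − 0.432²) = 1/√0.8134 = 1.109
Dana's elapsed proper time: τ = 70.0/1.109 = 63.13 years.
Age gap = Δt − τ = 70.0 − 63.13 years.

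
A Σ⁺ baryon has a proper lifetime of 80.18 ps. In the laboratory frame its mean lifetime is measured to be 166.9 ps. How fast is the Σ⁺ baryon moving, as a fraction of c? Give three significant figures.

γ = Δt/τ₀ = 166.9/80.18 = 2.082
β = √(1 − 1/γ²) = √(1 − 0.2308) = √0.7692

β = 0.877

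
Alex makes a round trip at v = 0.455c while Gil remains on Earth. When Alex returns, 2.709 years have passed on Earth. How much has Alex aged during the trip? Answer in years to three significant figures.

τ = 2.41 years

γ = 1/√(1 − 0.455²) = 1/√0.7930 = 1.123
Alex's clock measures proper time along the trip: τ = Δt/γ = 2.709/1.123 years.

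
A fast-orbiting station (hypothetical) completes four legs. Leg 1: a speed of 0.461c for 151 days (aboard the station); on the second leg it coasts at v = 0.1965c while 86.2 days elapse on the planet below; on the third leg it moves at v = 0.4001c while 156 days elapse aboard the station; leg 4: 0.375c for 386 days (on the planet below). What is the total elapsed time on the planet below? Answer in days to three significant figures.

Δt = 813 days

Leg 1: γ = 1/√(1 − 0.461²) = 1/√0.7875 = 1.127; Δt_1 = 1.127 × 151 = 170.2 days.
Leg 2: 86.2 days is already measured on the planet below.
Leg 3: γ = 1/√(1 − 0.4001²) = 1/√0.8399 = 1.091; Δt_3 = 1.091 × 156 = 170.2 days.
Leg 4: 386 days is already measured on the planet below.
Total: 170.2 + 86.20 + 170.2 + 386.0 days.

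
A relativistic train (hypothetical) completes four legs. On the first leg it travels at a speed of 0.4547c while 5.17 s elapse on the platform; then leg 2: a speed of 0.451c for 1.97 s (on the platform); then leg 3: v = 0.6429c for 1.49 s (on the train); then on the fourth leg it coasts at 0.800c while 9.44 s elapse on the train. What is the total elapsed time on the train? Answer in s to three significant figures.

Leg 1: γ = 1/√(1 − 0.4547²) = 1/√0.7932 = 1.123; τ_1 = 5.17/1.123 = 4.605 s.
Leg 2: γ = 1/√(1 − 0.451²) = 1/√0.7966 = 1.120; τ_2 = 1.97/1.120 = 1.758 s.
Leg 3: 1.49 s is already measured on the train.
Leg 4: 9.44 s is already measured on the train.
Total: 4.605 + 1.758 + 1.490 + 9.440 s.

τ = 17.3 s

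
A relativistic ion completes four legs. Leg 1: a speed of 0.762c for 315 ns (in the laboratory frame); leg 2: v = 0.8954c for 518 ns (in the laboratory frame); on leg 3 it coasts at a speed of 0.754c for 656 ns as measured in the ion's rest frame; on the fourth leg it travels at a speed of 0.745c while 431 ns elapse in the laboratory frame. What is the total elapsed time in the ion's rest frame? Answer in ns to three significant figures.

τ = 1380 ns

Leg 1: γ = 1/√(1 − 0.762²) = 1/√0.4194 = 1.544; τ_1 = 315/1.544 = 204.0 ns.
Leg 2: γ = 1/√(1 − 0.8954²) = 1/√0.1983 = 2.246; τ_2 = 518/2.246 = 230.6 ns.
Leg 3: 656 ns is already measured in the ion's rest frame.
Leg 4: γ = 1/√(1 − 0.745²) = 1/√0.4450 = 1.499; τ_4 = 431/1.499 = 287.5 ns.
Total: 204.0 + 230.6 + 656.0 + 287.5 ns.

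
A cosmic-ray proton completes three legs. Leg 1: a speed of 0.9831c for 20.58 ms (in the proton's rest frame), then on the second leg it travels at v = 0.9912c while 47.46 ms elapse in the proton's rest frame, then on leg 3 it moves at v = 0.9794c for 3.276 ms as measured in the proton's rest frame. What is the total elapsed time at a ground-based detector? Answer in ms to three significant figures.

Leg 1: γ = 1/√(1 − 0.9831²) = 1/√0.03351 = 5.462; Δt_1 = 5.462 × 20.58 = 112.4 ms.
Leg 2: γ = 1/√(1 − 0.9912²) = 1/√0.01752 = 7.554; Δt_2 = 7.554 × 47.46 = 358.5 ms.
Leg 3: γ = 1/√(1 − 0.9794²) = 1/√0.04078 = 4.952; Δt_3 = 4.952 × 3.276 = 16.22 ms.
Total: 112.4 + 358.5 + 16.22 ms.

Δt = 487 ms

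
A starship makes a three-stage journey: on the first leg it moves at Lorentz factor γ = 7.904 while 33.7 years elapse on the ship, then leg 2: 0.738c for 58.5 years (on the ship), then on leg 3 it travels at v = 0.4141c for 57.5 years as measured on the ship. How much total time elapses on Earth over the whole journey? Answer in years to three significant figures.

Δt = 416 years

Leg 1: γ = 7.904; Δt_1 = 7.904 × 33.7 = 266.4 years.
Leg 2: γ = 1/√(1 − 0.738²) = 1/√0.4554 = 1.482; Δt_2 = 1.482 × 58.5 = 86.69 years.
Leg 3: γ = 1/√(1 − 0.4141²) = 1/√0.8285 = 1.099; Δt_3 = 1.099 × 57.5 = 63.17 years.
Total: 266.4 + 86.69 + 63.17 years.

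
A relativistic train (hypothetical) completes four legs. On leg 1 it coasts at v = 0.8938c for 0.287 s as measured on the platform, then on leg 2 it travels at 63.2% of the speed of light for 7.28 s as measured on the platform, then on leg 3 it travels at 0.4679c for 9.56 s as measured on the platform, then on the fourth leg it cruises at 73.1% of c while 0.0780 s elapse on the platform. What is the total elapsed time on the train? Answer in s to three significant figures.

Leg 1: γ = 1/√(1 − 0.8938²) = 1/√0.2011 = 2.230; τ_1 = 0.287/2.230 = 0.1287 s.
Leg 2: β = 0.632; γ = 1/√(1 − 0.632²) = 1/√0.6006 = 1.290; τ_2 = 7.28/1.290 = 5.642 s.
Leg 3: γ = 1/√(1 − 0.4679²) = 1/√0.7811 = 1.132; τ_3 = 9.56/1.132 = 8.449 s.
Leg 4: β = 0.731; γ = 1/√(1 − 0.731²) = 1/√0.4656 = 1.465; τ_4 = 0.0780/1.465 = 0.05323 s.
Total: 0.1287 + 5.642 + 8.449 + 0.05323 s.

τ = 14.3 s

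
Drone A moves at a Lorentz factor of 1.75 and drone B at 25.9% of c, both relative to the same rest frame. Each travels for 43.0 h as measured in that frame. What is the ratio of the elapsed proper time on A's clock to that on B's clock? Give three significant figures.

τ_A/τ_B = 0.592

A: γ = 1.75. B: β = 0.259; γ = 1/√(1 − 0.259²) = 1/√0.9329 = 1.035.
τ_A/τ_B = γ_B/γ_A = 1.035/1.750 = 0.5916, so τ_A/τ_B = 0.5916.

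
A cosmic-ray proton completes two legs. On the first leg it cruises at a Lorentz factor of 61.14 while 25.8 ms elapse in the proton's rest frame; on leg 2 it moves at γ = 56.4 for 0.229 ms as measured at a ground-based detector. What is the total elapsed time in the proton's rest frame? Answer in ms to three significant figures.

τ = 25.8 ms

Leg 1: 25.8 ms is already measured in the proton's rest frame.
Leg 2: γ = 56.4; τ_2 = 0.229/56.40 = 0.004060 ms.
Total: 25.80 + 0.004060 ms.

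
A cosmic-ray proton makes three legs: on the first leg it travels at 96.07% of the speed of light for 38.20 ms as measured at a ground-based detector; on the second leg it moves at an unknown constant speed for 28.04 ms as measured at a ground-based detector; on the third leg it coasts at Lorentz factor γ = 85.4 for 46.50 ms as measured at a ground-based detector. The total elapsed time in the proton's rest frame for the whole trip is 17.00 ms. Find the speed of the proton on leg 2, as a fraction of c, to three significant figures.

β = 0.978

Leg 1: β = 0.9607; γ = 1/√(1 − 0.9607²) = 1/√0.07706 = 3.602; τ_1 = 38.20/3.602 = 10.60 ms.
Leg 2: speed unknown; τ_2 = 28.04/γ_2.
Leg 3: γ = 85.4; τ_3 = 46.50/85.40 = 0.5445 ms.
Total proper time: 10.60 + τ_2 + 0.5445 = 17.00, so τ_2 = 17.00 − 11.15 = 5.852 ms.
γ_2 = 28.04/5.852 = 4.792; β = √(1 − 1/γ²) = √0.9564.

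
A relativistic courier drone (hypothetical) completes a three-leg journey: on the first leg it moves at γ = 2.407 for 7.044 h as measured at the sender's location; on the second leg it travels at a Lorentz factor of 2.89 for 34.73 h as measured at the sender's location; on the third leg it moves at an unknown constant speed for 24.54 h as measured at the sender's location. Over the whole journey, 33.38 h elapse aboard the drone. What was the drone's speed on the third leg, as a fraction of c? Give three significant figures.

β = 0.660

Leg 1: γ = 2.407; τ_1 = 7.044/2.407 = 2.926 h.
Leg 2: γ = 2.89; τ_2 = 34.73/2.890 = 12.02 h.
Leg 3: speed unknown; τ_3 = 24.54/γ_3.
Total proper time: 2.926 + 12.02 + τ_3 = 33.38, so τ_3 = 33.38 − 14.94 = 18.44 h.
γ_3 = 24.54/18.44 = 1.331; β = √(1 − 1/γ²) = √0.4356.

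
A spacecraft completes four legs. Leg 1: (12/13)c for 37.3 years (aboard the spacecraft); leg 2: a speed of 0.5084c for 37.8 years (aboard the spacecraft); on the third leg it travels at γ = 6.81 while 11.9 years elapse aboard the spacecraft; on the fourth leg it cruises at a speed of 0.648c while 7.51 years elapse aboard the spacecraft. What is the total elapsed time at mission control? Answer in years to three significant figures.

Δt = 232 years

Leg 1: γ = 1/√(1 − (12/13)²) = 13/5 = 2.600; Δt_1 = 2.600 × 37.3 = 96.98 years.
Leg 2: γ = 1/√(1 − 0.5084²) = 1/√0.7415 = 1.161; Δt_2 = 1.161 × 37.8 = 43.90 years.
Leg 3: γ = 6.81; Δt_3 = 6.810 × 11.9 = 81.04 years.
Leg 4: γ = 1/√(1 − 0.648²) = 1/√0.5801 = 1.313; Δt_4 = 1.313 × 7.51 = 9.860 years.
Total: 96.98 + 43.90 + 81.04 + 9.860 years.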